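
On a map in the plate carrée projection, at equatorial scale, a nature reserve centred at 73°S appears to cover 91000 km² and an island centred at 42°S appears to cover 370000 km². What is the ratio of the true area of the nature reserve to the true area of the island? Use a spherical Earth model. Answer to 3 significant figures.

0.0968

Plate carrée has h = 1 and k = sec φ, giving areal scale sec φ; true area = (apparent area) · cos φ.
True area of nature reserve: 91000 × cos(73°) = 91000 × 0.2924 = 26610 km².
True area of island: 370000 × cos(42°) = 370000 × 0.7431 = 275000 km².
Ratio = 26610 / 275000 ≈ 0.0968.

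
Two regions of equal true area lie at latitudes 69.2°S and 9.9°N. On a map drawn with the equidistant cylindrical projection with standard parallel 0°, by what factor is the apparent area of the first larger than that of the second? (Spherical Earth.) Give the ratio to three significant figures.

In the plate carrée (x = Rλ, y = Rφ), meridians are true-scale (h = 1) and parallels are stretched by k = sec φ.
Areal scale at 69.2°: h·k = 1.000 × 2.816 = 2.816.
Areal scale at 9.9°: h·k = 1.000 × 1.015 = 1.015.
Ratio = 2.816/1.015 ≈ 2.77.

2.77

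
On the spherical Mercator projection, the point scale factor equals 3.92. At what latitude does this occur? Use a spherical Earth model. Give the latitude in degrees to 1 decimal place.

75.2°

Mercator scale is k = sec φ = 1/cos φ.
1/cos φ = 3.92  ⇒  cos φ = 0.2551  ⇒  φ = arccos(0.2551) ≈ 75.2°.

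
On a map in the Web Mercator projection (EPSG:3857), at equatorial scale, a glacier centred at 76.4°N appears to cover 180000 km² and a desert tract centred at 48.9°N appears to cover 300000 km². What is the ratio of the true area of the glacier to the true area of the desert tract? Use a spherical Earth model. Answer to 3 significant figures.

Since Mercator area scale is 1/cos²φ, the true area equals the apparent area multiplied by cos²φ.
True area of glacier: 180000 × cos²(76.4°) = 180000 × 0.05529 = 9953 km².
True area of desert tract: 300000 × cos²(48.9°) = 300000 × 0.4321 = 129600 km².
Ratio = 9953 / 129600 ≈ 0.0768.

0.0768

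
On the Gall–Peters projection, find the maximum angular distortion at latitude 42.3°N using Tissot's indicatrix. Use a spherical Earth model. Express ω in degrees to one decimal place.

Gall–Peters is a cylindrical equal-area projection with standard parallels at ±45°. A cylindrical equal-area projection with standard parallel φ₀ has meridian scale h = cos φ / cos φ₀ and parallel scale k = cos φ₀ / cos φ (so areas are preserved, h·k = 1).
At 42.3°: h = 1.046, k = 0.9560; principal scales a = 1.046, b = 0.9560.
sin(ω/2) = (a − b)/(a + b) = 0.08997/2.002 = 0.04494, so ω = 2 arcsin(0.04494) ≈ 5.2°.

5.2°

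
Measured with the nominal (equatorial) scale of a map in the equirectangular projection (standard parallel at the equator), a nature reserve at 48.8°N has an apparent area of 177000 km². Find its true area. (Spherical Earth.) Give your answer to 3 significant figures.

117000 km²

Plate carrée maps x = Rλ, y = Rφ. The meridian scale is h = 1 and the parallel scale is k = 1/cos φ = sec φ.
Areal scale = h·k = 1 × sec φ; at 48.8°, h = 1.000, k = 1.518, so h·k = 1.518.
True area = apparent / (areal scale) = 177000 / 1.518 ≈ 117000 km².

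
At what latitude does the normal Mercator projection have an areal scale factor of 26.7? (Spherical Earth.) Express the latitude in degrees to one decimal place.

Mercator areal scale is sec²φ.
sec²φ = 26.7  ⇒  cos²φ = 0.03745  ⇒  cos φ = 0.1935.
φ = arccos(0.1935) ≈ 78.8°.

78.8°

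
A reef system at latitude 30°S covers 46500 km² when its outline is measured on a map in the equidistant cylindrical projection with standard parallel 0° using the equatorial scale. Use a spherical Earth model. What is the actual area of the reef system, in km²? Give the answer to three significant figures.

40300 km²

In the plate carrée (x = Rλ, y = Rφ), meridians are true-scale (h = 1) and parallels are stretched by k = sec φ.
Areal scale = h·k = 1 × sec φ; at 30°, h = 1.000, k = 1.155, so h·k = 1.155.
True area = apparent / (areal scale) = 46500 / 1.155 ≈ 40300 km².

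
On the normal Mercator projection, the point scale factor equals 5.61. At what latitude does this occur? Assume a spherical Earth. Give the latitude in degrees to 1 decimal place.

79.7°

Mercator scale is k = sec φ = 1/cos φ.
1/cos φ = 5.61  ⇒  cos φ = 0.1783  ⇒  φ = arccos(0.1783) ≈ 79.7°.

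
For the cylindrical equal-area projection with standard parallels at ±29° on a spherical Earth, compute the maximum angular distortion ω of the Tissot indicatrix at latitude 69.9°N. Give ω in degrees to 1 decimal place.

94.2°

A cylindrical equal-area projection with standard parallel φ₀ has meridian scale h = cos φ / cos φ₀ and parallel scale k = cos φ₀ / cos φ (so areas are preserved, h·k = 1).
At 69.9°: h = 0.3929, k = 2.545; principal scales a = 2.545, b = 0.3929.
sin(ω/2) = (a − b)/(a + b) = 2.152/2.938 = 0.7325, so ω = 2 arcsin(0.7325) ≈ 94.2°.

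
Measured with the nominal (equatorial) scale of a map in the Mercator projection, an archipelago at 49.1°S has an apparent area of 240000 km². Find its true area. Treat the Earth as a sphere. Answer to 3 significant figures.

103000 km²

The Mercator projection is conformal; its linear scale factor is the same in every direction and equals sec φ = 1/cos φ.
Areal scale = k² = sec²φ = 1/cos²(49.1°) = 1/0.6547² = 2.333.
True area = apparent / (areal scale) = 240000 / 2.333 ≈ 103000 km².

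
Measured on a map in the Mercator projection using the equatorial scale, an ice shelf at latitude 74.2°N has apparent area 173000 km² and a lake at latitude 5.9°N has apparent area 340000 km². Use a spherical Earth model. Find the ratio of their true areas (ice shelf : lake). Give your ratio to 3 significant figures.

Mercator's areal exaggeration is sec²φ; hence true area = (apparent area) · cos²φ.
True area of ice shelf: 173000 × cos²(74.2°) = 173000 × 0.07414 = 12830 km².
True area of lake: 340000 × cos²(5.9°) = 340000 × 0.9894 = 336400 km².
Ratio = 12830 / 336400 ≈ 0.0381.

0.0381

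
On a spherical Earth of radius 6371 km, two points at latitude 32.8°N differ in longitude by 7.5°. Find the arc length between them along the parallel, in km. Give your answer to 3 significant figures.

701 km

Arc length along a parallel = R cos φ · Δλ (with Δλ in radians).
= 6371 × cos 32.8° × (7.5° × π/180) = 6371 × 0.8406 × 0.1309 ≈ 701 km.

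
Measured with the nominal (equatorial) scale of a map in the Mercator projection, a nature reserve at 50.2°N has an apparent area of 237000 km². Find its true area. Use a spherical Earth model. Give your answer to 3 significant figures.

97100 km²

For Mercator, h = k = sec φ (a conformal cylindrical projection has a single point scale, 1/cos φ).
Areal scale = k² = sec²φ = 1/cos²(50.2°) = 1/0.6401² = 2.441.
True area = apparent / (areal scale) = 237000 / 2.441 ≈ 97100 km².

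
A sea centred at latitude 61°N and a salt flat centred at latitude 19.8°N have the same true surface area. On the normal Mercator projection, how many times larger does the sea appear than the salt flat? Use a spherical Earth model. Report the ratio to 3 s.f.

3.77

Mercator areal scale is sec²φ.
At 61°: sec²(61°) = 1/0.4848² = 4.255.
At 19.8°: sec²(19.8°) = 1/0.9409² = 1.130.
Ratio = 4.255/1.130 = cos²(19.8°)/cos²(61°) ≈ 3.77.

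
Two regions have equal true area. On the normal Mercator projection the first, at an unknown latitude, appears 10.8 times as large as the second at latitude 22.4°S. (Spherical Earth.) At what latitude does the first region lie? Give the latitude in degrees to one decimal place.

On Mercator, (apparent₁)/(apparent₂) = sec²φ₁ / sec²φ₂ when true areas are equal.
cos²φ₂ / cos²φ₁ = 10.8  ⇒  cos φ₁ = cos 22.4° / √10.8 = 0.9245/3.286 = 0.2813.
φ₁ = arccos(0.2813) ≈ 73.7°.

73.7°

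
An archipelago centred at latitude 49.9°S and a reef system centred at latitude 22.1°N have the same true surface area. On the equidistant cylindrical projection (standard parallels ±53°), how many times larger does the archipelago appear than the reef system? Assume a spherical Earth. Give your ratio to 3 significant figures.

1.44

In the equirectangular projection with standard parallel φ₀ = 53° (x = Rλ cos φ₀, y = Rφ), meridians are true-scale (h = 1) and the parallel scale is k = cos φ₀ / cos φ.
Areal scale at 49.9°: h·k = 1.000 × 0.9343 = 0.9343.
Areal scale at 22.1°: h·k = 1.000 × 0.6495 = 0.6495.
Ratio = 0.9343/0.6495 ≈ 1.44.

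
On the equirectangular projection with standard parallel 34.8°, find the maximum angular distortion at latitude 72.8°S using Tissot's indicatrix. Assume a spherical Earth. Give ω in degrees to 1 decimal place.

In the equirectangular projection with standard parallel φ₀ = 34.8° (x = Rλ cos φ₀, y = Rφ), meridians are true-scale (h = 1) and the parallel scale is k = cos φ₀ / cos φ.
At 72.8°: h = 1.000, k = 2.777; principal scales a = 2.777, b = 1.000.
sin(ω/2) = (a − b)/(a + b) = 1.777/3.777 = 0.4705, so ω = 2 arcsin(0.4705) ≈ 56.1°.

56.1°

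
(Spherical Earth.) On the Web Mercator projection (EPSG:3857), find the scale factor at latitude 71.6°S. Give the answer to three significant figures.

3.17

For Mercator, h = k = sec φ (a conformal cylindrical projection has a single point scale, 1/cos φ).
k = 1/cos 71.6° = 1/0.3156 = 3.168.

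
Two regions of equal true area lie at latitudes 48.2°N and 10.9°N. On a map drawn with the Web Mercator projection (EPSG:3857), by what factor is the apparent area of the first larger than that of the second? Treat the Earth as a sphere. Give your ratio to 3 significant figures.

2.17

Mercator is conformal with k = sec φ, so areal scale = k² = sec²φ.
At 48.2°: sec²(48.2°) = 1/0.6665² = 2.251.
At 10.9°: sec²(10.9°) = 1/0.9820² = 1.037.
Ratio = 2.251/1.037 = cos²(10.9°)/cos²(48.2°) ≈ 2.17.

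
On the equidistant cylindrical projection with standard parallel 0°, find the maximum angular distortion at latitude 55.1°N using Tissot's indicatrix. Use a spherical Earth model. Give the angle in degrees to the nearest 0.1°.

For the equirectangular projection with φ₀ = 0 (plate carrée), h = 1 along meridians and k = sec φ along parallels.
At 55.1°: h = 1.000, k = 1.748; principal scales a = 1.748, b = 1.000.
sin(ω/2) = (a − b)/(a + b) = 0.7478/2.748 = 0.2721, so ω = 2 arcsin(0.2721) ≈ 31.6°.

31.6°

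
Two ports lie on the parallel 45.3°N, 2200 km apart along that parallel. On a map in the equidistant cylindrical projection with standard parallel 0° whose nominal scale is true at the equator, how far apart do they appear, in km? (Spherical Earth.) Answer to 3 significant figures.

3130 km

Plate carrée maps x = Rλ, y = Rφ. The meridian scale is h = 1 and the parallel scale is k = 1/cos φ = sec φ.
Along the parallel, k = sec 45.3° = 1/0.7034 = 1.422.
Map distance = 2200 × 1.422 ≈ 3130 km.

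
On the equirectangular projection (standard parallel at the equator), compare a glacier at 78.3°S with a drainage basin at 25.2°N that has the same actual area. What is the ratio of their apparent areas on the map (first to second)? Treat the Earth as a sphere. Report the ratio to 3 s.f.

Plate carrée maps x = Rλ, y = Rφ. The meridian scale is h = 1 and the parallel scale is k = 1/cos φ = sec φ.
Areal scale at 78.3°: h·k = 1.000 × 4.931 = 4.931.
Areal scale at 25.2°: h·k = 1.000 × 1.105 = 1.105.
Ratio = 4.931/1.105 ≈ 4.46.

4.46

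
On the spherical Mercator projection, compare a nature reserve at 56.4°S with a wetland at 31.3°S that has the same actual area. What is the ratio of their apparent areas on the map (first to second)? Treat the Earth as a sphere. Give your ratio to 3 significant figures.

2.38

Mercator areal scale is sec²φ.
At 56.4°: sec²(56.4°) = 1/0.5534² = 3.265.
At 31.3°: sec²(31.3°) = 1/0.8545² = 1.370.
Ratio = 3.265/1.370 = cos²(31.3°)/cos²(56.4°) ≈ 2.38.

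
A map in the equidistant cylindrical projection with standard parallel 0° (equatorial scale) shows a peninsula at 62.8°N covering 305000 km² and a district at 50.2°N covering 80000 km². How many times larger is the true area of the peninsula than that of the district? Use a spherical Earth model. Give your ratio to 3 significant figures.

2.72

On the plate carrée, areal scale = h·k = 1 × sec φ, so true area = apparent × cos φ.
True area of peninsula: 305000 × cos(62.8°) = 305000 × 0.4571 = 139400 km².
True area of district: 80000 × cos(50.2°) = 80000 × 0.6401 = 51210 km².
Ratio = 139400 / 51210 ≈ 2.72.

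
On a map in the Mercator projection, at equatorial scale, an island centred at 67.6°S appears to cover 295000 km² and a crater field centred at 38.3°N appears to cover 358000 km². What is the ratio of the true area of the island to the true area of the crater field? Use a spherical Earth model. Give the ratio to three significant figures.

0.194

On Mercator the areal scale is sec²φ, so true area = apparent × cos²φ.
True area of island: 295000 × cos²(67.6°) = 295000 × 0.1452 = 42840 km².
True area of crater field: 358000 × cos²(38.3°) = 358000 × 0.6159 = 220500 km².
Ratio = 42840 / 220500 ≈ 0.194.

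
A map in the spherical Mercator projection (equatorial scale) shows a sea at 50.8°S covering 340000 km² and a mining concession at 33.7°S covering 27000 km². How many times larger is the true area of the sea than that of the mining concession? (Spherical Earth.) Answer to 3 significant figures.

Since Mercator area scale is 1/cos²φ, the true area equals the apparent area multiplied by cos²φ.
True area of sea: 340000 × cos²(50.8°) = 340000 × 0.3995 = 135800 km².
True area of mining concession: 27000 × cos²(33.7°) = 27000 × 0.6921 = 18690 km².
Ratio = 135800 / 18690 ≈ 7.27.

7.27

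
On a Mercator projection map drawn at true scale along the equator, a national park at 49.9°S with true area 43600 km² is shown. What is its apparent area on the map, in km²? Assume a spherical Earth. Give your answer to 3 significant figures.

105000 km²

Mercator is conformal, so the point scale is isotropic: h = k = sec φ = 1/cos φ.
Areal scale = k² = sec²φ = 1/cos²(49.9°) = 1/0.6441² = 2.410.
Apparent area = 43600 × 2.410 ≈ 105000 km².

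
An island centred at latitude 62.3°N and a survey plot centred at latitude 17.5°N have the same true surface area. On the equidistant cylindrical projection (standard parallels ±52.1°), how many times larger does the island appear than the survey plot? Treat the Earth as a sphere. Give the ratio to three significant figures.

In the equirectangular projection with standard parallel φ₀ = 52.1° (x = Rλ cos φ₀, y = Rφ), meridians are true-scale (h = 1) and the parallel scale is k = cos φ₀ / cos φ.
Areal scale at 62.3°: h·k = 1.000 × 1.321 = 1.321.
Areal scale at 17.5°: h·k = 1.000 × 0.6441 = 0.6441.
Ratio = 1.321/0.6441 ≈ 2.05.

2.05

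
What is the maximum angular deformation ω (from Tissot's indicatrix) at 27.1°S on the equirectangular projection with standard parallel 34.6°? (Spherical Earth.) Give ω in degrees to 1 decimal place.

The equidistant cylindrical projection with φ₀ = 34.6° has h = 1 (meridians true) and k = cos φ₀ / cos φ along parallels.
At 27.1°: h = 1.000, k = 0.9247; principal scales a = 1.000, b = 0.9247.
sin(ω/2) = (a − b)/(a + b) = 0.07535/1.925 = 0.03915, so ω = 2 arcsin(0.03915) ≈ 4.5°.

4.5°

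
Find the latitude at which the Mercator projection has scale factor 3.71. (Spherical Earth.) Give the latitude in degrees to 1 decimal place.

74.4°

Mercator scale is k = sec φ = 1/cos φ.
1/cos φ = 3.71  ⇒  cos φ = 0.2695  ⇒  φ = arccos(0.2695) ≈ 74.4°.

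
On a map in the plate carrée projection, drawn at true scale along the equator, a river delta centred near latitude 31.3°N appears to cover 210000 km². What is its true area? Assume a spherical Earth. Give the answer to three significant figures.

179000 km²

For the equirectangular projection with φ₀ = 0 (plate carrée), h = 1 along meridians and k = sec φ along parallels.
Areal scale = h·k = 1 × sec φ; at 31.3°, h = 1.000, k = 1.170, so h·k = 1.170.
True area = apparent / (areal scale) = 210000 / 1.170 ≈ 179000 km².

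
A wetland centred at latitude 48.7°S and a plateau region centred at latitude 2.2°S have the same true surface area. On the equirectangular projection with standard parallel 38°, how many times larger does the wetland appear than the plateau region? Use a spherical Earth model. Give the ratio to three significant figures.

1.51

The equidistant cylindrical projection with φ₀ = 38° has h = 1 (meridians true) and k = cos φ₀ / cos φ along parallels.
Areal scale at 48.7°: h·k = 1.000 × 1.194 = 1.194.
Areal scale at 2.2°: h·k = 1.000 × 0.7886 = 0.7886.
Ratio = 1.194/0.7886 ≈ 1.51.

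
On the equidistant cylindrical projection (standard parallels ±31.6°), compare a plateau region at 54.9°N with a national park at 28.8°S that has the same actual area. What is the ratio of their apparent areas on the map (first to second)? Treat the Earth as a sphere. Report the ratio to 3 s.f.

With standard parallel φ₀ = 31.6°, the equirectangular projection gives x = Rλ cos φ₀, y = Rφ, so h = 1 and k = cos 31.6° / cos φ.
Areal scale at 54.9°: h·k = 1.000 × 1.481 = 1.481.
Areal scale at 28.8°: h·k = 1.000 × 0.9720 = 0.9720.
Ratio = 1.481/0.9720 ≈ 1.52.

1.52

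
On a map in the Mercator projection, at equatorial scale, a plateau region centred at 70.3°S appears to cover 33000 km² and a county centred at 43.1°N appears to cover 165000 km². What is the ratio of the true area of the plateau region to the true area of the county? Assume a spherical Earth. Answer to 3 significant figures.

0.0426

Mercator's areal exaggeration is sec²φ; hence true area = (apparent area) · cos²φ.
True area of plateau region: 33000 × cos²(70.3°) = 33000 × 0.1136 = 3750 km².
True area of county: 165000 × cos²(43.1°) = 165000 × 0.5331 = 87970 km².
Ratio = 3750 / 87970 ≈ 0.0426.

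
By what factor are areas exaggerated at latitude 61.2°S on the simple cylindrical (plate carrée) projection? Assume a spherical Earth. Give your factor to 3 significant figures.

2.08

Plate carrée maps x = Rλ, y = Rφ. The meridian scale is h = 1 and the parallel scale is k = 1/cos φ = sec φ.
Areal scale = h·k = 1 × sec φ; at 61.2°, h = 1.000, k = 2.076, so h·k = 2.076.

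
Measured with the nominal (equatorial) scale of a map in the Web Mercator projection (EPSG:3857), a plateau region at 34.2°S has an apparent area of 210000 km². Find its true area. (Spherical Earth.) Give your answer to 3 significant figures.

The Mercator projection is conformal; its linear scale factor is the same in every direction and equals sec φ = 1/cos φ.
Areal scale = k² = sec²φ = 1/cos²(34.2°) = 1/0.8271² = 1.462.
True area = apparent / (areal scale) = 210000 / 1.462 ≈ 144000 km².

144000 km²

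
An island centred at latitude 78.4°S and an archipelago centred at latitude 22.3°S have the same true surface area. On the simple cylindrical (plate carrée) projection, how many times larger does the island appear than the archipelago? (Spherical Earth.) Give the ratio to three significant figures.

4.60

For the equirectangular projection with φ₀ = 0 (plate carrée), h = 1 along meridians and k = sec φ along parallels.
Areal scale at 78.4°: h·k = 1.000 × 4.973 = 4.973.
Areal scale at 22.3°: h·k = 1.000 × 1.081 = 1.081.
Ratio = 4.973/1.081 ≈ 4.60.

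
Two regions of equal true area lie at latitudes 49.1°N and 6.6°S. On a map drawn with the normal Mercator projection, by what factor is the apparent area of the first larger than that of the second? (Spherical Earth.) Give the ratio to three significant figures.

2.30

On Mercator, area is exaggerated by sec²φ = 1/cos²φ.
At 49.1°: sec²(49.1°) = 1/0.6547² = 2.333.
At 6.6°: sec²(6.6°) = 1/0.9934² = 1.013.
Ratio = 2.333/1.013 = cos²(6.6°)/cos²(49.1°) ≈ 2.30.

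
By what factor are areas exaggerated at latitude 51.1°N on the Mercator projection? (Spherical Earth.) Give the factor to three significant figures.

2.54

Mercator is conformal, so the point scale is isotropic: h = k = sec φ = 1/cos φ.
Areal scale = k² = sec²φ = 1/cos²(51.1°) = 1/0.6280² = 2.536.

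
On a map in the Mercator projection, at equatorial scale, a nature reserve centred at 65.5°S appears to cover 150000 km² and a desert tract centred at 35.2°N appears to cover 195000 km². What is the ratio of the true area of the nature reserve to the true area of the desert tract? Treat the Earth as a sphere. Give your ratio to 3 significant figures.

On Mercator the areal scale is sec²φ, so true area = apparent × cos²φ.
True area of nature reserve: 150000 × cos²(65.5°) = 150000 × 0.1720 = 25800 km².
True area of desert tract: 195000 × cos²(35.2°) = 195000 × 0.6677 = 130200 km².
Ratio = 25800 / 130200 ≈ 0.198.

0.198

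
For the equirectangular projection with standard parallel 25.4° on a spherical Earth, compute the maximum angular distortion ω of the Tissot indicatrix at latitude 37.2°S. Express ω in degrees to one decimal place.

The equidistant cylindrical projection with φ₀ = 25.4° has h = 1 (meridians true) and k = cos φ₀ / cos φ along parallels.
At 37.2°: h = 1.000, k = 1.134; principal scales a = 1.134, b = 1.000.
sin(ω/2) = (a − b)/(a + b) = 0.1341/2.134 = 0.06283, so ω = 2 arcsin(0.06283) ≈ 7.2°.

7.2°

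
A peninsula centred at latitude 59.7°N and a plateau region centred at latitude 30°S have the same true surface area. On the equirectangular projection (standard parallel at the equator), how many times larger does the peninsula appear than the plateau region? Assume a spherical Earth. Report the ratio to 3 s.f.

1.72

Plate carrée maps x = Rλ, y = Rφ. The meridian scale is h = 1 and the parallel scale is k = 1/cos φ = sec φ.
Areal scale at 59.7°: h·k = 1.000 × 1.982 = 1.982.
Areal scale at 30°: h·k = 1.000 × 1.155 = 1.155.
Ratio = 1.982/1.155 ≈ 1.72.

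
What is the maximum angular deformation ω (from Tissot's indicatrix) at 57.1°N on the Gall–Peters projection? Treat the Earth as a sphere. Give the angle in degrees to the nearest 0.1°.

29.9°

Gall–Peters is a cylindrical equal-area projection with standard parallels at ±45°. Cylindrical equal-area (φ₀ = 45°): h = cos φ / cos 45° along meridians, k = cos 45° / cos φ along parallels; h·k = 1.
At 57.1°: h = 0.7682, k = 1.302; principal scales a = 1.302, b = 0.7682.
sin(ω/2) = (a − b)/(a + b) = 0.5336/2.070 = 0.2578, so ω = 2 arcsin(0.2578) ≈ 29.9°.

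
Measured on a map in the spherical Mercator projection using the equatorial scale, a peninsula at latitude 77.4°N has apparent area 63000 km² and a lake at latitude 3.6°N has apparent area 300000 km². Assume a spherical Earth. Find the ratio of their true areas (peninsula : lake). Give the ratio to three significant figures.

On Mercator the areal scale is sec²φ, so true area = apparent × cos²φ.
True area of peninsula: 63000 × cos²(77.4°) = 63000 × 0.04759 = 2998 km².
True area of lake: 300000 × cos²(3.6°) = 300000 × 0.9961 = 298800 km².
Ratio = 2998 / 298800 ≈ 0.0100.

0.0100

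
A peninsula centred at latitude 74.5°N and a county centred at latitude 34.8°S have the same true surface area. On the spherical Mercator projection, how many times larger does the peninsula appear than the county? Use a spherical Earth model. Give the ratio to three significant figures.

Mercator areal scale is sec²φ.
At 74.5°: sec²(74.5°) = 1/0.2672² = 14.00.
At 34.8°: sec²(34.8°) = 1/0.8211² = 1.483.
Ratio = 14.00/1.483 = cos²(34.8°)/cos²(74.5°) ≈ 9.44.

9.44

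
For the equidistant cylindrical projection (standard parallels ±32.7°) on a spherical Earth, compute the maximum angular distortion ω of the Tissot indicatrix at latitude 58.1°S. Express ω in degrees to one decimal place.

The equidistant cylindrical projection with φ₀ = 32.7° has h = 1 (meridians true) and k = cos φ₀ / cos φ along parallels.
At 58.1°: h = 1.000, k = 1.592; principal scales a = 1.592, b = 1.000.
sin(ω/2) = (a − b)/(a + b) = 0.5924/2.592 = 0.2285, so ω = 2 arcsin(0.2285) ≈ 26.4°.

26.4°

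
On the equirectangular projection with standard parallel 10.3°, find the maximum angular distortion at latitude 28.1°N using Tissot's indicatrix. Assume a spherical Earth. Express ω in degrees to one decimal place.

6.3°

With standard parallel φ₀ = 10.3°, the equirectangular projection gives x = Rλ cos φ₀, y = Rφ, so h = 1 and k = cos 10.3° / cos φ.
At 28.1°: h = 1.000, k = 1.115; principal scales a = 1.115, b = 1.000.
sin(ω/2) = (a − b)/(a + b) = 0.1154/2.115 = 0.05453, so ω = 2 arcsin(0.05453) ≈ 6.3°.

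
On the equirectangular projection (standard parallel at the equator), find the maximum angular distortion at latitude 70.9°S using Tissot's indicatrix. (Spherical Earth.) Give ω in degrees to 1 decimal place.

Plate carrée maps x = Rλ, y = Rφ. The meridian scale is h = 1 and the parallel scale is k = 1/cos φ = sec φ.
At 70.9°: h = 1.000, k = 3.056; principal scales a = 3.056, b = 1.000.
sin(ω/2) = (a − b)/(a + b) = 2.056/4.056 = 0.5069, so ω = 2 arcsin(0.5069) ≈ 60.9°.

60.9°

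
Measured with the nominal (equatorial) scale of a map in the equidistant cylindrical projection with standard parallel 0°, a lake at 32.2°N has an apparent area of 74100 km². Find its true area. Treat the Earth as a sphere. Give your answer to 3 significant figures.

For the equirectangular projection with φ₀ = 0 (plate carrée), h = 1 along meridians and k = sec φ along parallels.
Areal scale = h·k = 1 × sec φ; at 32.2°, h = 1.000, k = 1.182, so h·k = 1.182.
True area = apparent / (areal scale) = 74100 / 1.182 ≈ 62700 km².

62700 km²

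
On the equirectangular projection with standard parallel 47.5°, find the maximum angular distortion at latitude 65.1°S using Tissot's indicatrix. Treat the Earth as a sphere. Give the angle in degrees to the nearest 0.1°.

In the equirectangular projection with standard parallel φ₀ = 47.5° (x = Rλ cos φ₀, y = Rφ), meridians are true-scale (h = 1) and the parallel scale is k = cos φ₀ / cos φ.
At 65.1°: h = 1.000, k = 1.605; principal scales a = 1.605, b = 1.000.
sin(ω/2) = (a − b)/(a + b) = 0.6046/2.605 = 0.2321, so ω = 2 arcsin(0.2321) ≈ 26.8°.

26.8°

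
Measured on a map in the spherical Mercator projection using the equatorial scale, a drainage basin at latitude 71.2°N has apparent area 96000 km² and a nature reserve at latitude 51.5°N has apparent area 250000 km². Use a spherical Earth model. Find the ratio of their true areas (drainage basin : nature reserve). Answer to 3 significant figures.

0.103

On Mercator the areal scale is sec²φ, so true area = apparent × cos²φ.
True area of drainage basin: 96000 × cos²(71.2°) = 96000 × 0.1039 = 9970 km².
True area of nature reserve: 250000 × cos²(51.5°) = 250000 × 0.3875 = 96880 km².
Ratio = 9970 / 96880 ≈ 0.103.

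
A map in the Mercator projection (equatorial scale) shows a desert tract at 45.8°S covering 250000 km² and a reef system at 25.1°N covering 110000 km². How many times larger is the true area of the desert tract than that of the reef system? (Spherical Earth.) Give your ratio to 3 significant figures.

Mercator's areal exaggeration is sec²φ; hence true area = (apparent area) · cos²φ.
True area of desert tract: 250000 × cos²(45.8°) = 250000 × 0.4860 = 121500 km².
True area of reef system: 110000 × cos²(25.1°) = 110000 × 0.8201 = 90210 km².
Ratio = 121500 / 90210 ≈ 1.35.

1.35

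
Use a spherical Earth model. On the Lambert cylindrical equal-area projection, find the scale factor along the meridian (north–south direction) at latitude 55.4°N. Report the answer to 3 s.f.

0.568

The Lambert cylindrical equal-area projection is the cylindrical equal-area projection with its standard parallel at the equator (φ₀ = 0). Cylindrical equal-area (φ₀ = 0°): h = cos φ / cos 0° along meridians, k = cos 0° / cos φ along parallels; h·k = 1.
h = cos 55.4° / cos 0° = 0.5678/1.000 = 0.5678.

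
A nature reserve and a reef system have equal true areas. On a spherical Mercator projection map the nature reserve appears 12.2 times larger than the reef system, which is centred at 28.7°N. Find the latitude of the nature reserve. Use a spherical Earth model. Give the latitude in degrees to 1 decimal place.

75.5°

On Mercator, (apparent₁)/(apparent₂) = sec²φ₁ / sec²φ₂ when true areas are equal.
cos²φ₂ / cos²φ₁ = 12.2  ⇒  cos φ₁ = cos 28.7° / √12.2 = 0.8771/3.493 = 0.2511.
φ₁ = arccos(0.2511) ≈ 75.5°.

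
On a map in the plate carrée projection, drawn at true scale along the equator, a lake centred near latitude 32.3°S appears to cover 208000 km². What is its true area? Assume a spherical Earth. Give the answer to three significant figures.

Plate carrée maps x = Rλ, y = Rφ. The meridian scale is h = 1 and the parallel scale is k = 1/cos φ = sec φ.
Areal scale = h·k = 1 × sec φ; at 32.3°, h = 1.000, k = 1.183, so h·k = 1.183.
True area = apparent / (areal scale) = 208000 / 1.183 ≈ 176000 km².

176000 km²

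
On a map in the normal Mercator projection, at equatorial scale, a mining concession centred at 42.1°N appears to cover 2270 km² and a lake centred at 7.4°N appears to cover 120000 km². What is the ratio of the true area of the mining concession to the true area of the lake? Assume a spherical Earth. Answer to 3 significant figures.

On Mercator the areal scale is sec²φ, so true area = apparent × cos²φ.
True area of mining concession: 2270 × cos²(42.1°) = 2270 × 0.5505 = 1250 km².
True area of lake: 120000 × cos²(7.4°) = 120000 × 0.9834 = 118000 km².
Ratio = 1250 / 118000 ≈ 0.0106.

0.0106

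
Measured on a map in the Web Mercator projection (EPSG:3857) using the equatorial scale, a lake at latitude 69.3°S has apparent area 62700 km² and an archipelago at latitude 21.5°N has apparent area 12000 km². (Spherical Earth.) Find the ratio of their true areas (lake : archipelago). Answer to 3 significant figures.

Mercator's areal exaggeration is sec²φ; hence true area = (apparent area) · cos²φ.
True area of lake: 62700 × cos²(69.3°) = 62700 × 0.1249 = 7834 km².
True area of archipelago: 12000 × cos²(21.5°) = 12000 × 0.8657 = 10390 km².
Ratio = 7834 / 10390 ≈ 0.754.

0.754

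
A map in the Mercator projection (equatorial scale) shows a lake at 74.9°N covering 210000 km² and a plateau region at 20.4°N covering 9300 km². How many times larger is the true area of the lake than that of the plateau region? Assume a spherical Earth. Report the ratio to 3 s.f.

Mercator's areal exaggeration is sec²φ; hence true area = (apparent area) · cos²φ.
True area of lake: 210000 × cos²(74.9°) = 210000 × 0.06786 = 14250 km².
True area of plateau region: 9300 × cos²(20.4°) = 9300 × 0.8785 = 8170 km².
Ratio = 14250 / 8170 ≈ 1.74.

1.74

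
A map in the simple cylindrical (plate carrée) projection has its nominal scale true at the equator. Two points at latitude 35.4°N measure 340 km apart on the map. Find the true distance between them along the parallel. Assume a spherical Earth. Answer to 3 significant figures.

Plate carrée maps x = Rλ, y = Rφ. The meridian scale is h = 1 and the parallel scale is k = 1/cos φ = sec φ.
Along the parallel at 35.4°, map distances are exaggerated by k = sec 35.4° = 1.227.
True distance = 340 / 1.227 = 340 × cos 35.4° ≈ 277 km.

277 km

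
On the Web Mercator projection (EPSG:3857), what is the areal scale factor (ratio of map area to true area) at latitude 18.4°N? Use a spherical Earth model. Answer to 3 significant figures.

Mercator is conformal, so the point scale is isotropic: h = k = sec φ = 1/cos φ.
Areal scale = k² = sec²φ = 1/cos²(18.4°) = 1/0.9489² = 1.111.

1.11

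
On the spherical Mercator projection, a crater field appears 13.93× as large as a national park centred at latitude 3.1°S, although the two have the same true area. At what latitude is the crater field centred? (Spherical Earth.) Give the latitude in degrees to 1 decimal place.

For equal true areas on Mercator, apparent areas scale as sec²φ, so the ratio is cos²φ₂ / cos²φ₁.
cos²φ₂ / cos²φ₁ = 13.93  ⇒  cos φ₁ = cos 3.1° / √13.93 = 0.9985/3.732 = 0.2675.
φ₁ = arccos(0.2675) ≈ 74.5°.

74.5°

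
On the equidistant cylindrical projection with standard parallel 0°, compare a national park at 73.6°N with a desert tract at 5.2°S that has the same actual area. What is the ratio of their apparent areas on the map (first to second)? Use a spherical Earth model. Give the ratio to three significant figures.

Plate carrée maps x = Rλ, y = Rφ. The meridian scale is h = 1 and the parallel scale is k = 1/cos φ = sec φ.
Areal scale at 73.6°: h·k = 1.000 × 3.542 = 3.542.
Areal scale at 5.2°: h·k = 1.000 × 1.004 = 1.004.
Ratio = 3.542/1.004 ≈ 3.53.

3.53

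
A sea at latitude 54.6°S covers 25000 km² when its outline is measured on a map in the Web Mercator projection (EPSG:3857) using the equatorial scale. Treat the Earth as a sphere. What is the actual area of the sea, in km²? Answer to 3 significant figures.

The Mercator projection is conformal; its linear scale factor is the same in every direction and equals sec φ = 1/cos φ.
Areal scale = k² = sec²φ = 1/cos²(54.6°) = 1/0.5793² = 2.980.
True area = apparent / (areal scale) = 25000 / 2.980 ≈ 8390 km².

8390 km²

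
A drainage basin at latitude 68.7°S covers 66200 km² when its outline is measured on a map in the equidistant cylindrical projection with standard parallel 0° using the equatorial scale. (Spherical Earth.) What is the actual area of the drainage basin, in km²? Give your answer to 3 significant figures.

In the plate carrée (x = Rλ, y = Rφ), meridians are true-scale (h = 1) and parallels are stretched by k = sec φ.
Areal scale = h·k = 1 × sec φ; at 68.7°, h = 1.000, k = 2.753, so h·k = 2.753.
True area = apparent / (areal scale) = 66200 / 2.753 ≈ 24000 km².

24000 km²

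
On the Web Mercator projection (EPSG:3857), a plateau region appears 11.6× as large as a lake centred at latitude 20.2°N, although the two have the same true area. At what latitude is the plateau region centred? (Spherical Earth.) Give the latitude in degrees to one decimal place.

74.0°

On Mercator, (apparent₁)/(apparent₂) = sec²φ₁ / sec²φ₂ when true areas are equal.
cos²φ₂ / cos²φ₁ = 11.6  ⇒  cos φ₁ = cos 20.2° / √11.6 = 0.9385/3.406 = 0.2756.
φ₁ = arccos(0.2756) ≈ 74.0°.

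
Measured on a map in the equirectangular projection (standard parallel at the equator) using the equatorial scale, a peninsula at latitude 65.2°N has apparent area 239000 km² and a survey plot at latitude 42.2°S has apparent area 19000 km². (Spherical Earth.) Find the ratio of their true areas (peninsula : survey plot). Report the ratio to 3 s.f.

7.12

Plate carrée has h = 1 and k = sec φ, giving areal scale sec φ; true area = (apparent area) · cos φ.
True area of peninsula: 239000 × cos(65.2°) = 239000 × 0.4195 = 100200 km².
True area of survey plot: 19000 × cos(42.2°) = 19000 × 0.7408 = 14080 km².
Ratio = 100200 / 14080 ≈ 7.12.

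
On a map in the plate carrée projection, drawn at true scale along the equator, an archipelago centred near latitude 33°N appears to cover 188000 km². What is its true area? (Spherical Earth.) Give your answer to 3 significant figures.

158000 km²

In the plate carrée (x = Rλ, y = Rφ), meridians are true-scale (h = 1) and parallels are stretched by k = sec φ.
Areal scale = h·k = 1 × sec φ; at 33°, h = 1.000, k = 1.192, so h·k = 1.192.
True area = apparent / (areal scale) = 188000 / 1.192 ≈ 158000 km².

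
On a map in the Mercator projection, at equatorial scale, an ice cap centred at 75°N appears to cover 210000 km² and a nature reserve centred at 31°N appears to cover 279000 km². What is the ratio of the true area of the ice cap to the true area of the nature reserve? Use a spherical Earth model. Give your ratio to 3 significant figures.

0.0686

Mercator's areal exaggeration is sec²φ; hence true area = (apparent area) · cos²φ.
True area of ice cap: 210000 × cos²(75°) = 210000 × 0.06699 = 14070 km².
True area of nature reserve: 279000 × cos²(31°) = 279000 × 0.7347 = 205000 km².
Ratio = 14070 / 205000 ≈ 0.0686.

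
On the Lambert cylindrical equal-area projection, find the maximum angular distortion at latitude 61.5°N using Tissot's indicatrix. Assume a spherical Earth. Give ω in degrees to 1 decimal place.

The Lambert cylindrical equal-area projection is the cylindrical equal-area projection with its standard parallel at the equator (φ₀ = 0). For cylindrical equal-area with standard parallel φ₀, h = cos φ / cos φ₀ and k = cos φ₀ / cos φ, so h·k = 1.
At 61.5°: h = 0.4772, k = 2.096; principal scales a = 2.096, b = 0.4772.
sin(ω/2) = (a − b)/(a + b) = 1.619/2.573 = 0.6291, so ω = 2 arcsin(0.6291) ≈ 78.0°.

78.0°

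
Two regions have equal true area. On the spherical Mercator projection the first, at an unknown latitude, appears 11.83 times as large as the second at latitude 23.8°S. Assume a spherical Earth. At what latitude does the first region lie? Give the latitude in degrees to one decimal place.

74.6°

On Mercator, (apparent₁)/(apparent₂) = sec²φ₁ / sec²φ₂ when true areas are equal.
cos²φ₂ / cos²φ₁ = 11.83  ⇒  cos φ₁ = cos 23.8° / √11.83 = 0.9150/3.439 = 0.2660.
φ₁ = arccos(0.2660) ≈ 74.6°.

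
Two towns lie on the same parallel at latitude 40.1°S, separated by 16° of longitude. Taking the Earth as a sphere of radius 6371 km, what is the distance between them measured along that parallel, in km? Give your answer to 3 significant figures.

Arc length along a parallel = R cos φ · Δλ (with Δλ in radians).
= 6371 × cos 40.1° × (16° × π/180) = 6371 × 0.7649 × 0.2793 ≈ 1360 km.

1360 km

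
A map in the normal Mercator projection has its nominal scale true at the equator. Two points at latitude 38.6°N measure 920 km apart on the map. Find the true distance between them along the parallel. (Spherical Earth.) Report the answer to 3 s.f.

719 km

For Mercator, h = k = sec φ (a conformal cylindrical projection has a single point scale, 1/cos φ).
Along the parallel at 38.6°, map distances are exaggerated by k = sec 38.6° = 1.280.
True distance = 920 / 1.280 = 920 × cos 38.6° ≈ 719 km.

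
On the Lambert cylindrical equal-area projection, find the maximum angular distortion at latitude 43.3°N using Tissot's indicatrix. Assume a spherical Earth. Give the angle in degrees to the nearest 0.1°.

35.8°

The Lambert cylindrical equal-area projection is the cylindrical equal-area projection with its standard parallel at the equator (φ₀ = 0). For cylindrical equal-area with standard parallel φ₀, h = cos φ / cos φ₀ and k = cos φ₀ / cos φ, so h·k = 1.
At 43.3°: h = 0.7278, k = 1.374; principal scales a = 1.374, b = 0.7278.
sin(ω/2) = (a − b)/(a + b) = 0.6463/2.102 = 0.3075, so ω = 2 arcsin(0.3075) ≈ 35.8°.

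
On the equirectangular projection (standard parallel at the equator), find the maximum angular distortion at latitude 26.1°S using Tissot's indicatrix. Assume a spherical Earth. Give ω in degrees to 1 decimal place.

For the equirectangular projection with φ₀ = 0 (plate carrée), h = 1 along meridians and k = sec φ along parallels.
At 26.1°: h = 1.000, k = 1.114; principal scales a = 1.114, b = 1.000.
sin(ω/2) = (a − b)/(a + b) = 0.1136/2.114 = 0.05373, so ω = 2 arcsin(0.05373) ≈ 6.2°.

6.2°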